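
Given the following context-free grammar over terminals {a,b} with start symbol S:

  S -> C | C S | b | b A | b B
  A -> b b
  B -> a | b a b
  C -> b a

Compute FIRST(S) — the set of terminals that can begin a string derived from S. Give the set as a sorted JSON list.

FIRST iteration:
pass 1:
  A via A→b b: +{b}
  B via B→a: +{a}
  B via B→b a b: +{b}
  C via C→b a: +{b}
  S via S→C: +{b}
  FIRST[S]={b}  FIRST[A]={b}  FIRST[B]={a,b}  FIRST[C]={b}
pass 2: done
  FIRST[S]={b}  FIRST[A]={b}  FIRST[B]={a,b}  FIRST[C]={b}

FIRST(S) = ["b"]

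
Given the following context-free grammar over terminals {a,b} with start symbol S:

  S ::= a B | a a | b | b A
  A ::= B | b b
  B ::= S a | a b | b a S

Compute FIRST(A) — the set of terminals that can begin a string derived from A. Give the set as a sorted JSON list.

FIRST iteration:
pass 1:
  A via A→b b: +{b}
  B via B→a b: +{a}
  B via B→b a S: +{b}
  S via S→a B: +{a}
  S via S→b: +{b}
  FIRST(S)={a,b}  FIRST(A)={b}  FIRST(B)={a,b}
pass 2:
  A via A→B: +{a}
  FIRST(S)={a,b}  FIRST(A)={a,b}  FIRST(B)={a,b}
pass 3: done
  FIRST(S)={a,b}  FIRST(A)={a,b}  FIRST(B)={a,b}

FIRST(A) = ["a", "b"]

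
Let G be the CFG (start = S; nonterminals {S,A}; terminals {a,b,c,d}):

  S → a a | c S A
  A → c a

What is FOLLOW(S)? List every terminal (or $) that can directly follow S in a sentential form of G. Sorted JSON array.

Compute FIRST by fixpoint:
pass 1:
  A via A→c a: +{c}
  S via S→a a: +{a}
  S via S→c S A: +{c}
  FIRST(S)={a,c}  FIRST(A)={c}
pass 2: (no change)
  FIRST(S)={a,c}  FIRST(A)={c}

FOLLOW iteration:
seed FOLLOW(S) with $
pass 1:
  S→c S A: FOLLOW(S) ⊇ FIRST(A) = {c}; new: +{c}
  S→c S A: FOLLOW(A) ⊇ FOLLOW(S) ⊇ {$,c}; new: +{$,c}
  S: {$,c}  A: {$,c}
pass 2: (stable)
  S: {$,c}  A: {$,c}

FOLLOW(S) = ["$", "c"]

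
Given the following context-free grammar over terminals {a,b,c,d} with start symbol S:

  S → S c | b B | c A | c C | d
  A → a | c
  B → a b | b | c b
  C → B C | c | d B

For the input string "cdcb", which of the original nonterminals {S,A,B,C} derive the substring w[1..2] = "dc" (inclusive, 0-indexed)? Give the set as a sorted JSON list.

CNF form of G:
  S -> S T2 | T1 B | T2 A | T2 C | d
  A -> a | c
  B -> T0 T1 | T2 T1 | b
  C -> B C | T3 B | c
  T0 -> a
  T1 -> b
  T2 -> c
  T3 -> d

Fill CYK table bottom-up — only the sub-triangle for w[1..2]:
  T[1,1] 'd' = {S,T3}  orig:{S}
  T[2,2] 'c' = {A,C,T2}  orig:{A,C}
  T[1,2] 'dc' = {S}

Original NTs in T[1,2] deriving "dc": ["S"]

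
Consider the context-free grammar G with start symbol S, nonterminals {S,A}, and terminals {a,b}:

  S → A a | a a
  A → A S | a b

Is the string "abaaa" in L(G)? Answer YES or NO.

CNF form of G:
  S -> A T0 | T0 T0
  A -> A S | T0 T1
  T0 -> a
  T1 -> b

CYK fill:
  cell(0,0) a: {T0}  orig:{}
  cell(1,1) b: {T1}  orig:{}
  cell(2,2) a: {T0}  orig:{}
  cell(3,3) a: {T0}  orig:{}
  cell(4,4) a: {T0}  orig:{}
  cell(0,1) ab: {A}
  cell(1,2) ba: ∅
  cell(2,3) aa: {S}
  cell(3,4) aa: {S}
  cell(0,2) aba: {S}
  cell(1,3) baa: ∅
  cell(2,4) aaa: ∅
  cell(0,3) abaa: {A}
  cell(1,4) baaa: ∅
  cell(0,4) abaaa: {S}

S ∈ T[0,4] ⇒ YES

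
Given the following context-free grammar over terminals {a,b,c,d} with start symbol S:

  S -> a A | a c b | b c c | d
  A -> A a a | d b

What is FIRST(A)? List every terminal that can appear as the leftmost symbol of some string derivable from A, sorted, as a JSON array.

FIRST sets, iterate to fixpoint:
iter 1:
  A via A→d b: +{d}
  S via S→a A: +{a}
  S via S→b c c: +{b}
  S via S→d: +{d}
  S: {a,b,d}  A: {d}
iter 2: done
  S: {a,b,d}  A: {d}

FIRST(A) = ["d"]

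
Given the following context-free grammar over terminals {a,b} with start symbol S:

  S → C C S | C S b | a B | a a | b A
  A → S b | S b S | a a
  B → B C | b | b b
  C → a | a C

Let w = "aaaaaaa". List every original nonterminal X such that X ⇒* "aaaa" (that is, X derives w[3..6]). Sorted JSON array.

Convert to CNF:
  S -> C X3 | C X4 | T0 A | T1 B | T1 T1
  A -> S T0 | S X2 | T1 T1
  B -> B C | T0 T0 | b
  C -> T1 C | a
  T0 -> b
  T1 -> a
  X2 -> T0 S
  X3 -> C S
  X4 -> S T0

CYK fill, restricted to cells inside w[3..6]:
  cell(3,3) a: {C,T1}  orig:{C}
  cell(4,4) a: {C,T1}  orig:{C}
  cell(5,5) a: {C,T1}  orig:{C}
  cell(6,6) a: {C,T1}  orig:{C}
  cell(3,4) aa: {A,C,S}
  cell(4,5) aa: {A,C,S}
  cell(5,6) aa: {A,C,S}
  cell(3,5) aaa: {C,X3}  orig:{C}
  cell(4,6) aaa: {C,X3}  orig:{C}
  cell(3,6) aaaa: {C,S,X3}  orig:{C,S}

Original NTs in T[3,6] deriving "aaaa": ["C", "S"]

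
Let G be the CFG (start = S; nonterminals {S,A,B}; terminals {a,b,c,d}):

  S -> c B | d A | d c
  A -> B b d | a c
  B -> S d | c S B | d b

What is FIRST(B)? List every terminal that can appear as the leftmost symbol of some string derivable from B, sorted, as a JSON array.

FIRST sets, iterate to fixpoint:
round 1:
  A via A→a c: +{a}
  B via B→c S B: +{c}
  B via B→d b: +{d}
  S via S→c B: +{c}
  S via S→d A: +{d}
  FIRST(S)={c,d}  FIRST(A)={a}  FIRST(B)={c,d}
round 2:
  A via A→B b d: +{c,d}
  FIRST(S)={c,d}  FIRST(A)={a,c,d}  FIRST(B)={c,d}
round 3: (stable)
  FIRST(S)={c,d}  FIRST(A)={a,c,d}  FIRST(B)={c,d}

FIRST(B) = ["c", "d"]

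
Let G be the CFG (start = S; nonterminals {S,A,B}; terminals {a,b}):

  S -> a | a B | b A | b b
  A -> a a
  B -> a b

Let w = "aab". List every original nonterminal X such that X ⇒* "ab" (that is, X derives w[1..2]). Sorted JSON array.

CNF form of G:
  S -> T0 B | T1 A | T1 T1 | a
  A -> T0 T0
  B -> T0 T1
  T0 -> a
  T1 -> b

Fill CYK table bottom-up, restricted to cells inside w[1..2]:
  T[1,1] 'a' = {S,T0}  orig:{S}
  T[2,2] 'b' = {T1}  orig:{}
  T[1,2] 'ab' = {B}

Original NTs in T[1,2] deriving "ab": ["B"]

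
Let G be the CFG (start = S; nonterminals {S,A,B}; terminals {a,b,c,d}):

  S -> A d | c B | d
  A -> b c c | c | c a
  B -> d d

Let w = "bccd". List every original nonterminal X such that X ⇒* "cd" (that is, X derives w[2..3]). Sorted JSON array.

CNF form of G:
  S -> A T3 | T1 B | d
  A -> T0 X4 | T1 T2 | c
  B -> T3 T3
  T0 -> b
  T1 -> c
  T2 -> a
  T3 -> d
  X4 -> T1 T1

CYK table (by increasing span), restricted to cells inside w[2..3]:
  T[2,2] 'c' = {A,T1}  orig:{A}
  T[3,3] 'd' = {S,T3}  orig:{S}
  T[2,3] 'cd' = {S}

Original NTs in T[2,3] deriving "cd": ["S"]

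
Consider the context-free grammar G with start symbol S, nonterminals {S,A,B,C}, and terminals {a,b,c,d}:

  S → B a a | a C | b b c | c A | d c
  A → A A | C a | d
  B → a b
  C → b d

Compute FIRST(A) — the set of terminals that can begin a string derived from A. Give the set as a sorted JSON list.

Compute FIRST by fixpoint:
pass 1:
  A via A→d: +{d}
  B via B→a b: +{a}
  C via C→b d: +{b}
  S via S→B a a: +{a}
  S via S→b b c: +{b}
  S via S→c A: +{c}
  S via S→d c: +{d}
  FIRST[S]={a,b,c,d}  FIRST[A]={d}  FIRST[B]={a}  FIRST[C]={b}
pass 2:
  A via A→C a: +{b}
  FIRST[S]={a,b,c,d}  FIRST[A]={b,d}  FIRST[B]={a}  FIRST[C]={b}
pass 3: (no change)
  FIRST[S]={a,b,c,d}  FIRST[A]={b,d}  FIRST[B]={a}  FIRST[C]={b}

FIRST(A) = ["b", "d"]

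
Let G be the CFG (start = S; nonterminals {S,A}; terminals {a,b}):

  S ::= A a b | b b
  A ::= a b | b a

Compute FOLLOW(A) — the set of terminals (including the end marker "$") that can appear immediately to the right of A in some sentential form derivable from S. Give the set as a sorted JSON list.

Compute FIRST by fixpoint:
[1]
  A via A→a b: +{a}
  A via A→b a: +{b}
  S via S→A a b: +{a,b}
  S: {a,b}  A: {a,b}
[2] done
  S: {a,b}  A: {a,b}

Compute FOLLOW by fixpoint:
seed FOLLOW(S) with $
iter 1:
  S→A a b: FOLLOW(A) ⊇ FIRST(a) = {a}; new: +{a}
  S: {$}  A: {a}
iter 2: — fixpoint
  S: {$}  A: {a}

FOLLOW(A) = ["a"]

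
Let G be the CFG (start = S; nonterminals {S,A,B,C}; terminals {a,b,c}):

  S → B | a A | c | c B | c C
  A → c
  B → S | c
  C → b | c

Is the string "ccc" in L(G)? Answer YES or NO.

Convert to CNF:
  S -> T0 A | T1 B | T1 C | c
  A -> c
  B -> T0 A | T1 B | T1 C | c
  C -> b | c
  T0 -> a
  T1 -> c

Fill CYK table bottom-up:
  [0..0]={A,B,C,S,T1}  "c"  orig:{A,B,C,S}
  [1..1]={A,B,C,S,T1}  "c"  orig:{A,B,C,S}
  [2..2]={A,B,C,S,T1}  "c"  orig:{A,B,C,S}
  [0..1]={B,S}  "cc"
  [1..2]={B,S}  "cc"
  [0..2]={B,S}  "ccc"

S ∈ T[0,2] ⇒ YES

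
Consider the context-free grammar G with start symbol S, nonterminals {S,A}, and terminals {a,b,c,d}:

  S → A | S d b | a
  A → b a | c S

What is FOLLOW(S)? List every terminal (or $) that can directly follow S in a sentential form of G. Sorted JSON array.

FIRST iteration:
pass 1:
  A via A→b a: +{b}
  A via A→c S: +{c}
  S via S→A: +{b,c}
  S via S→a: +{a}
  FIRST[S]={a,b,c}  FIRST[A]={b,c}
pass 2: done
  FIRST[S]={a,b,c}  FIRST[A]={b,c}

FOLLOW sets:
FOLLOW(S) := {$}
iter 1:
  S→A: FOLLOW(A) ⊇ FOLLOW(S) ⊇ {$}; new: +{$}
  S→S d b: FOLLOW(S) ⊇ FIRST(d) = {d}; new: +{d}
  FOLLOW(S)={$,d}  FOLLOW(A)={$}
iter 2:
  S→A: FOLLOW(A) ⊇ FOLLOW(S) ⊇ {$,d}; new: +{d}
  FOLLOW(S)={$,d}  FOLLOW(A)={$,d}
iter 3: (stable)
  FOLLOW(S)={$,d}  FOLLOW(A)={$,d}

FOLLOW(S) = ["$", "d"]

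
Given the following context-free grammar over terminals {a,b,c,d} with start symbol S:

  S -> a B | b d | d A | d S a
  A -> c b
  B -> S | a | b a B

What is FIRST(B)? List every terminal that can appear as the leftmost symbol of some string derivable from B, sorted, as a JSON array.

FIRST iteration:
round 1:
  A via A→c b: +{c}
  B via B→a: +{a}
  B via B→b a B: +{b}
  S via S→a B: +{a}
  S via S→b d: +{b}
  S via S→d A: +{d}
  FIRST[S]={a,b,d}  FIRST[A]={c}  FIRST[B]={a,b}
round 2:
  B via B→S: +{d}
  FIRST[S]={a,b,d}  FIRST[A]={c}  FIRST[B]={a,b,d}
round 3: done
  FIRST[S]={a,b,d}  FIRST[A]={c}  FIRST[B]={a,b,d}

FIRST(B) = ["a", "b", "d"]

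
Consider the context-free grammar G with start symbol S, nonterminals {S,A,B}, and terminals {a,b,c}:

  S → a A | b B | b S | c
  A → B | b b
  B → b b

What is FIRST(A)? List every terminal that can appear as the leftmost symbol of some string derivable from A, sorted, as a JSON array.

FIRST iteration:
[1]
  A via A→b b: +{b}
  B via B→b b: +{b}
  S via S→a A: +{a}
  S via S→b B: +{b}
  S via S→c: +{c}
  S: {a,b,c}  A: {b}  B: {b}
[2] (no change)
  S: {a,b,c}  A: {b}  B: {b}

FIRST(A) = ["b"]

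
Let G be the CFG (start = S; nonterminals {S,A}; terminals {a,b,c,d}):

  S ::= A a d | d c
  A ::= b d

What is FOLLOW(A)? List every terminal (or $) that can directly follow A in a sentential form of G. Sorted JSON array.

FIRST iteration:
pass 1:
  A via A→b d: +{b}
  S via S→A a d: +{b}
  S via S→d c: +{d}
  S: {b,d}  A: {b}
pass 2: done
  S: {b,d}  A: {b}

Compute FOLLOW by fixpoint:
seed FOLLOW(S) with $
round 1:
  S→A a d: FOLLOW(A) ⊇ FIRST(a) = {a}; new: +{a}
  FOLLOW(S)={$}  FOLLOW(A)={a}
round 2: done
  FOLLOW(S)={$}  FOLLOW(A)={a}

FOLLOW(A) = ["a"]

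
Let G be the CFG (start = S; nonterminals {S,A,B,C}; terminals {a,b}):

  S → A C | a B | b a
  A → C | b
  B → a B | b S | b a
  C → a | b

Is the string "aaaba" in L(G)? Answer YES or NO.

CNF form of G:
  S -> A C | T0 B | T1 T0
  A -> a | b
  B -> T0 B | T1 S | T1 T0
  C -> a | b
  T0 -> a
  T1 -> b

CYK fill:
  T[0,0] 'a' = {A,C,T0}  orig:{A,C}
  T[1,1] 'a' = {A,C,T0}  orig:{A,C}
  T[2,2] 'a' = {A,C,T0}  orig:{A,C}
  T[3,3] 'b' = {A,C,T1}  orig:{A,C}
  T[4,4] 'a' = {A,C,T0}  orig:{A,C}
  T[0,1] 'aa' = {S}
  T[1,2] 'aa' = {S}
  T[2,3] 'ab' = {S}
  T[3,4] 'ba' = {B,S}
  T[0,2] 'aaa' = ∅
  T[1,3] 'aab' = ∅
  T[2,4] 'aba' = {B,S}
  T[0,3] 'aaab' = ∅
  T[1,4] 'aaba' = {B,S}
  T[0,4] 'aaaba' = {B,S}

S ∈ T[0,4] ⇒ YES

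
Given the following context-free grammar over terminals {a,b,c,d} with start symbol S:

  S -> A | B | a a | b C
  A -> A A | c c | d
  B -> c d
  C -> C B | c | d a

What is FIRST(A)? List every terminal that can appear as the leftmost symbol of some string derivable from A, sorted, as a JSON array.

FIRST sets, iterate to fixpoint:
round 1:
  A via A→c c: +{c}
  A via A→d: +{d}
  B via B→c d: +{c}
  C via C→c: +{c}
  C via C→d a: +{d}
  S via S→A: +{c,d}
  S via S→a a: +{a}
  S via S→b C: +{b}
  S: {a,b,c,d}  A: {c,d}  B: {c}  C: {c,d}
round 2: — fixpoint
  S: {a,b,c,d}  A: {c,d}  B: {c}  C: {c,d}

FIRST(A) = ["c", "d"]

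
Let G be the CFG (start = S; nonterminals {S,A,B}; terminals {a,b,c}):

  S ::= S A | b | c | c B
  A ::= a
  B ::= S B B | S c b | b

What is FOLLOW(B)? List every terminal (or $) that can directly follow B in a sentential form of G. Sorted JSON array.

FIRST sets, iterate to fixpoint:
round 1:
  A via A→a: +{a}
  B via B→b: +{b}
  S via S→b: +{b}
  S via S→c: +{c}
  FIRST(S)={b,c}  FIRST(A)={a}  FIRST(B)={b}
round 2:
  B via B→S B B: +{c}
  FIRST(S)={b,c}  FIRST(A)={a}  FIRST(B)={b,c}
round 3: (stable)
  FIRST(S)={b,c}  FIRST(A)={a}  FIRST(B)={b,c}

FOLLOW iteration:
seed FOLLOW(S) with $
[1]
  B→S B B: FOLLOW(S) ⊇ FIRST(B) = {b,c}; new: +{b,c}
  B→S B B: FOLLOW(B) ⊇ FIRST(B) = {b,c}; new: +{b,c}
  S→S A: FOLLOW(S) ⊇ FIRST(A) = {a}; new: +{a}
  S→S A: FOLLOW(A) ⊇ FOLLOW(S) ⊇ {$,a,b,c}; new: +{$,a,b,c}
  S→c B: FOLLOW(B) ⊇ FOLLOW(S) ⊇ {$,a,b,c}; new: +{$,a}
  S: {$,a,b,c}  A: {$,a,b,c}  B: {$,a,b,c}
[2] (no change)
  S: {$,a,b,c}  A: {$,a,b,c}  B: {$,a,b,c}

FOLLOW(B) = ["$", "a", "b", "c"]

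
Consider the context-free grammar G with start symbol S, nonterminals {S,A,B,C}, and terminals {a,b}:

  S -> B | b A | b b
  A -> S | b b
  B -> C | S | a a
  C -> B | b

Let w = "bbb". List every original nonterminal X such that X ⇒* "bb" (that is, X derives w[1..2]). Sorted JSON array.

Convert to CNF:
  S -> T0 T0 | T1 A | T1 T1 | b
  A -> T0 T0 | T1 A | T1 T1 | b
  B -> T0 T0 | T1 A | T1 T1 | b
  C -> T0 T0 | T1 A | T1 T1 | b
  T0 -> a
  T1 -> b

CYK fill (cells [i..j] with 1 ≤ i ≤ j ≤ 2 only):
  [1..1]={A,B,C,S,T1}  "b"  orig:{A,B,C,S}
  [2..2]={A,B,C,S,T1}  "b"  orig:{A,B,C,S}
  [1..2]={A,B,C,S}  "bb"

Original NTs in T[1,2] deriving "bb": ["A", "B", "C", "S"]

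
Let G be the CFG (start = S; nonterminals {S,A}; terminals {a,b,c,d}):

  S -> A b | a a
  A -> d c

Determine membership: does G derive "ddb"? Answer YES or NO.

Convert to CNF:
  S -> A T2 | T3 T3
  A -> T0 T1
  T0 -> d
  T1 -> c
  T2 -> b
  T3 -> a

Fill CYK table bottom-up:
  [0..0]={T0}  "d"  orig:{}
  [1..1]={T0}  "d"  orig:{}
  [2..2]={T2}  "b"  orig:{}
  [0..1]=∅  "dd"
  [1..2]=∅  "db"
  [0..2]=∅  "ddb"

S ∉ T[0,2] ⇒ NO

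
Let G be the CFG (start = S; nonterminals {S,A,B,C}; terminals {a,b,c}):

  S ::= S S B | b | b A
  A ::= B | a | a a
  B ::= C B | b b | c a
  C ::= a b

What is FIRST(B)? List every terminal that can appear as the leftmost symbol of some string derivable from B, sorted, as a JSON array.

Compute FIRST by fixpoint:
iter 1:
  A via A→a: +{a}
  B via B→b b: +{b}
  B via B→c a: +{c}
  C via C→a b: +{a}
  S via S→b: +{b}
  FIRST[S]={b}  FIRST[A]={a}  FIRST[B]={b,c}  FIRST[C]={a}
iter 2:
  A via A→B: +{b,c}
  B via B→C B: +{a}
  FIRST[S]={b}  FIRST[A]={a,b,c}  FIRST[B]={a,b,c}  FIRST[C]={a}
iter 3: done
  FIRST[S]={b}  FIRST[A]={a,b,c}  FIRST[B]={a,b,c}  FIRST[C]={a}

FIRST(B) = ["a", "b", "c"]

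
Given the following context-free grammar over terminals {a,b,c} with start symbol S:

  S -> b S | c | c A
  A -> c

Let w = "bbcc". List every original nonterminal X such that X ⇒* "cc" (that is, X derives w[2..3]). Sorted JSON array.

Convert to CNF:
  S -> T0 S | T1 A | c
  A -> c
  T0 -> b
  T1 -> c

Fill CYK table bottom-up, restricted to cells inside w[2..3]:
  T[2,2] 'c' = {A,S,T1}  orig:{A,S}
  T[3,3] 'c' = {A,S,T1}  orig:{A,S}
  T[2,3] 'cc' = {S}

Original NTs in T[2,3] deriving "cc": ["S"]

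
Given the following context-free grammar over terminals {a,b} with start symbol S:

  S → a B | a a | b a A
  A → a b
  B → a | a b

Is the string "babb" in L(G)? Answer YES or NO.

Convert to CNF:
  S -> T0 B | T0 T0 | T1 X2
  A -> T0 T1
  B -> T0 T1 | a
  T0 -> a
  T1 -> b
  X2 -> T0 A

CYK fill:
  T[0,0] 'b' = {T1}  orig:{}
  T[1,1] 'a' = {B,T0}  orig:{B}
  T[2,2] 'b' = {T1}  orig:{}
  T[3,3] 'b' = {T1}  orig:{}
  T[0,1] 'ba' = ∅
  T[1,2] 'ab' = {A,B}
  T[2,3] 'bb' = ∅
  T[0,2] 'bab' = ∅
  T[1,3] 'abb' = ∅
  T[0,3] 'babb' = ∅

S ∉ T[0,3] ⇒ NO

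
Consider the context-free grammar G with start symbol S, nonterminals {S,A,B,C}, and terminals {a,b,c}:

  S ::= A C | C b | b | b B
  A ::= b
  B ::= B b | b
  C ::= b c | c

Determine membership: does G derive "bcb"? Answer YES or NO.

Convert to CNF:
  S -> A C | C T0 | T0 B | b
  A -> b
  B -> B T0 | b
  C -> T0 T1 | c
  T0 -> b
  T1 -> c

CYK table (by increasing span):
  cell(0,0) b: {A,B,S,T0}  orig:{A,B,S}
  cell(1,1) c: {C,T1}  orig:{C}
  cell(2,2) b: {A,B,S,T0}  orig:{A,B,S}
  cell(0,1) bc: {C,S}
  cell(1,2) cb: {S}
  cell(0,2) bcb: {S}

S ∈ T[0,2] ⇒ YES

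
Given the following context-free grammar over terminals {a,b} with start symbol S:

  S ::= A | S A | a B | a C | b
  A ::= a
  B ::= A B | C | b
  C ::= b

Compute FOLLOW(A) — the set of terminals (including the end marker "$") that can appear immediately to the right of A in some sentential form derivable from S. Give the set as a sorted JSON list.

FIRST sets, iterate to fixpoint:
round 1:
  A via A→a: +{a}
  B via B→A B: +{a}
  B via B→b: +{b}
  C via C→b: +{b}
  S via S→A: +{a}
  S via S→b: +{b}
  S: {a,b}  A: {a}  B: {a,b}  C: {b}
round 2: (no change)
  S: {a,b}  A: {a}  B: {a,b}  C: {b}

FOLLOW iteration:
seed FOLLOW(S) with $
round 1:
  B→A B: FOLLOW(A) ⊇ FIRST(B) = {a,b}; new: +{a,b}
  S→A: FOLLOW(A) ⊇ FOLLOW(S) ⊇ {$}; new: +{$}
  S→S A: FOLLOW(S) ⊇ FIRST(A) = {a}; new: +{a}
  S→a B: FOLLOW(B) ⊇ FOLLOW(S) ⊇ {$,a}; new: +{$,a}
  S→a C: FOLLOW(C) ⊇ FOLLOW(S) ⊇ {$,a}; new: +{$,a}
  FOLLOW[S]={$,a}  FOLLOW[A]={$,a,b}  FOLLOW[B]={$,a}  FOLLOW[C]={$,a}
round 2: (no change)
  FOLLOW[S]={$,a}  FOLLOW[A]={$,a,b}  FOLLOW[B]={$,a}  FOLLOW[C]={$,a}

FOLLOW(A) = ["$", "a", "b"]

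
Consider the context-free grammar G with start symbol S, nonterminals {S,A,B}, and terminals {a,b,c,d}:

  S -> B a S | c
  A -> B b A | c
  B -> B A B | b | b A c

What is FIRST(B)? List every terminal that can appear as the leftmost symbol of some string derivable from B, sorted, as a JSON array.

FIRST sets, iterate to fixpoint:
iter 1:
  A via A→c: +{c}
  B via B→b: +{b}
  S via S→B a S: +{b}
  S via S→c: +{c}
  FIRST(S)={b,c}  FIRST(A)={c}  FIRST(B)={b}
iter 2:
  A via A→B b A: +{b}
  FIRST(S)={b,c}  FIRST(A)={b,c}  FIRST(B)={b}
iter 3: (stable)
  FIRST(S)={b,c}  FIRST(A)={b,c}  FIRST(B)={b}

FIRST(B) = ["b"]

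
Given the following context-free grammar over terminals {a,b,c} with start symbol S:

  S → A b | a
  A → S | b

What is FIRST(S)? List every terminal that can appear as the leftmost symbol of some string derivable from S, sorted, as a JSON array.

Compute FIRST by fixpoint:
iter 1:
  A via A→b: +{b}
  S via S→A b: +{b}
  S via S→a: +{a}
  S: {a,b}  A: {b}
iter 2:
  A via A→S: +{a}
  S: {a,b}  A: {a,b}
iter 3: — fixpoint
  S: {a,b}  A: {a,b}

FIRST(S) = ["a", "b"]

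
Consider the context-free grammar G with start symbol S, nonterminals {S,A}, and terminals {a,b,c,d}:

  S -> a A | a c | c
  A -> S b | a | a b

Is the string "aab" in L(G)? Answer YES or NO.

Convert to CNF:
  S -> T1 A | T1 T2 | c
  A -> S T0 | T1 T0 | a
  T0 -> b
  T1 -> a
  T2 -> c

CYK fill:
  T[0,0] 'a' = {A,T1}  orig:{A}
  T[1,1] 'a' = {A,T1}  orig:{A}
  T[2,2] 'b' = {T0}  orig:{}
  T[0,1] 'aa' = {S}
  T[1,2] 'ab' = {A}
  T[0,2] 'aab' = {A,S}

S ∈ T[0,2] ⇒ YES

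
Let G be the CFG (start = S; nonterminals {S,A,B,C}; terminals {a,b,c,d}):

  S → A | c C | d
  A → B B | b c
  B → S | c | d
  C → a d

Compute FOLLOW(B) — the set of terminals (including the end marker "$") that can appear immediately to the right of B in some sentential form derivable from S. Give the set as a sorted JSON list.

FIRST sets, iterate to fixpoint:
[1]
  A via A→b c: +{b}
  B via B→c: +{c}
  B via B→d: +{d}
  C via C→a d: +{a}
  S via S→A: +{b}
  S via S→c C: +{c}
  S via S→d: +{d}
  S: {b,c,d}  A: {b}  B: {c,d}  C: {a}
[2]
  A via A→B B: +{c,d}
  B via B→S: +{b}
  S: {b,c,d}  A: {b,c,d}  B: {b,c,d}  C: {a}
[3] (stable)
  S: {b,c,d}  A: {b,c,d}  B: {b,c,d}  C: {a}

FOLLOW sets:
FOLLOW(S) := {$}
[1]
  A→B B: FOLLOW(B) ⊇ FIRST(B) = {b,c,d}; new: +{b,c,d}
  B→S: FOLLOW(S) ⊇ FOLLOW(B) ⊇ {b,c,d}; new: +{b,c,d}
  S→A: FOLLOW(A) ⊇ FOLLOW(S) ⊇ {$,b,c,d}; new: +{$,b,c,d}
  S→c C: FOLLOW(C) ⊇ FOLLOW(S) ⊇ {$,b,c,d}; new: +{$,b,c,d}
  FOLLOW[S]={$,b,c,d}  FOLLOW[A]={$,b,c,d}  FOLLOW[B]={b,c,d}  FOLLOW[C]={$,b,c,d}
[2]
  A→B B: FOLLOW(B) ⊇ FOLLOW(A) ⊇ {$,b,c,d}; new: +{$}
  FOLLOW[S]={$,b,c,d}  FOLLOW[A]={$,b,c,d}  FOLLOW[B]={$,b,c,d}  FOLLOW[C]={$,b,c,d}
[3] — fixpoint
  FOLLOW[S]={$,b,c,d}  FOLLOW[A]={$,b,c,d}  FOLLOW[B]={$,b,c,d}  FOLLOW[C]={$,b,c,d}

FOLLOW(B) = ["$", "b", "c", "d"]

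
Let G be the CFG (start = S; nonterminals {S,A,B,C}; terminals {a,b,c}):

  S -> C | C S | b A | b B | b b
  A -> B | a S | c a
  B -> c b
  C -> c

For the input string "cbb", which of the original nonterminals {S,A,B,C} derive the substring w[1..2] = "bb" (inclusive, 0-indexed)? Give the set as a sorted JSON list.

CNF form of G:
  S -> C S | T2 A | T2 B | T2 T2 | c
  A -> T0 S | T1 T0 | T1 T2
  B -> T1 T2
  C -> c
  T0 -> a
  T1 -> c
  T2 -> b

Fill CYK table bottom-up — only the sub-triangle for w[1..2]:
  T[1,1] 'b' = {T2}  orig:{}
  T[2,2] 'b' = {T2}  orig:{}
  T[1,2] 'bb' = {S}

Original NTs in T[1,2] deriving "bb": ["S"]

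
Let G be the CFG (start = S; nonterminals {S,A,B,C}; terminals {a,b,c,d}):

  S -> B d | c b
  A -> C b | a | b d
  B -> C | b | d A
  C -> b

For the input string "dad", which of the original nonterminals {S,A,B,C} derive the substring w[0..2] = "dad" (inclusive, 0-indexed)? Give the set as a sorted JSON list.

Convert to CNF:
  S -> B T1 | T2 T0
  A -> C T0 | T0 T1 | a
  B -> T1 A | b
  C -> b
  T0 -> b
  T1 -> d
  T2 -> c

CYK fill (cells [i..j] with 0 ≤ i ≤ j ≤ 2 only):
  cell(0,0) d: {T1}  orig:{}
  cell(1,1) a: {A}
  cell(2,2) d: {T1}  orig:{}
  cell(0,1) da: {B}
  cell(1,2) ad: ∅
  cell(0,2) dad: {S}

Original NTs in T[0,2] deriving "dad": ["S"]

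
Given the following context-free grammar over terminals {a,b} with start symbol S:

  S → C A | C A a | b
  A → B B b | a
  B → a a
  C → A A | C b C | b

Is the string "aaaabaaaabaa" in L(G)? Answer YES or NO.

Convert to CNF:
  S -> C A | C X4 | b
  A -> B X2 | a
  B -> T1 T1
  C -> A A | C X3 | b
  T0 -> b
  T1 -> a
  X2 -> B T0
  X3 -> T0 C
  X4 -> A T1

CYK table (by increasing span):
  cell(0,0) a: {A,T1}  orig:{A}
  cell(1,1) a: {A,T1}  orig:{A}
  cell(2,2) a: {A,T1}  orig:{A}
  cell(3,3) a: {A,T1}  orig:{A}
  cell(4,4) b: {C,S,T0}  orig:{C,S}
  cell(5,5) a: {A,T1}  orig:{A}
  cell(6,6) a: {A,T1}  orig:{A}
  cell(7,7) a: {A,T1}  orig:{A}
  cell(8,8) a: {A,T1}  orig:{A}
  cell(9,9) b: {C,S,T0}  orig:{C,S}
  cell(10,10) a: {A,T1}  orig:{A}
  cell(11,11) a: {A,T1}  orig:{A}
  cell(0,1) aa: {B,C,X4}  orig:{B,C}
  cell(1,2) aa: {B,C,X4}  orig:{B,C}
  cell(2,3) aa: {B,C,X4}  orig:{B,C}
  cell(3,4) ab: ∅
  cell(4,5) ba: {S}
  cell(5,6) aa: {B,C,X4}  orig:{B,C}
  cell(6,7) aa: {B,C,X4}  orig:{B,C}
  cell(7,8) aa: {B,C,X4}  orig:{B,C}
  cell(8,9) ab: ∅
  cell(9,10) ba: {S}
  cell(10,11) aa: {B,C,X4}  orig:{B,C}
  cell(0,2) aaa: {S}
  cell(1,3) aaa: {S}
  cell(2,4) aab: {X2}  orig:{}
  cell(3,5) aba: ∅
  cell(4,6) baa: {S,X3}  orig:{S}
  cell(5,7) aaa: {S}
  cell(6,8) aaa: {S}
  cell(7,9) aab: {X2}  orig:{}
  cell(8,10) aba: ∅
  cell(9,11) baa: {S,X3}  orig:{S}
  cell(0,3) aaaa: {S}
  cell(1,4) aaab: ∅
  cell(2,5) aaba: ∅
  cell(3,6) abaa: ∅
  cell(4,7) baaa: ∅
  cell(5,8) aaaa: {S}
  cell(6,9) aaab: ∅
  cell(7,10) aaba: ∅
  cell(8,11) abaa: ∅
  cell(0,4) aaaab: {A}
  cell(1,5) aaaba: ∅
  cell(2,6) aabaa: {C}
  cell(3,7) abaaa: ∅
  cell(4,8) baaaa: ∅
  cell(5,9) aaaab: {A}
  cell(6,10) aaaba: ∅
  cell(7,11) aabaa: {C}
  cell(0,5) aaaaba: {C,X4}  orig:{C}
  cell(1,6) aaabaa: ∅
  cell(2,7) aabaaa: {S}
  cell(3,8) abaaaa: ∅
  cell(4,9) baaaab: {S}
  cell(5,10) aaaaba: {C,X4}  orig:{C}
  cell(6,11) aaabaa: ∅
  cell(0,6) aaaabaa: {S}
  cell(1,7) aaabaaa: ∅
  cell(2,8) aabaaaa: {S}
  cell(3,9) abaaaab: ∅
  cell(4,10) baaaaba: {S,X3}  orig:{S}
  cell(5,11) aaaabaa: {S}
  cell(0,7) aaaabaaa: {S}
  cell(1,8) aaabaaaa: ∅
  cell(2,9) aabaaaab: ∅
  cell(3,10) abaaaaba: ∅
  cell(4,11) baaaabaa: ∅
  cell(0,8) aaaabaaaa: ∅
  cell(1,9) aaabaaaab: ∅
  cell(2,10) aabaaaaba: {C}
  cell(3,11) abaaaabaa: ∅
  cell(0,9) aaaabaaaab: {C}
  cell(1,10) aaabaaaaba: ∅
  cell(2,11) aabaaaabaa: {S}
  cell(0,10) aaaabaaaaba: {S}
  cell(1,11) aaabaaaabaa: ∅
  cell(0,11) aaaabaaaabaa: {S}

S ∈ T[0,11] ⇒ YES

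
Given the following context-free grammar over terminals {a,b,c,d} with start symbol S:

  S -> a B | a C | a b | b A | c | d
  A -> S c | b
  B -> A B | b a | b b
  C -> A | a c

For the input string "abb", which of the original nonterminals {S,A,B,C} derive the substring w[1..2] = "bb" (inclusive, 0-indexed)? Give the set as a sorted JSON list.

Convert to CNF:
  S -> T1 A | T2 B | T2 C | T2 T1 | c | d
  A -> S T0 | b
  B -> A B | T1 T1 | T1 T2
  C -> S T0 | T2 T0 | b
  T0 -> c
  T1 -> b
  T2 -> a

CYK table (by increasing span) (cells [i..j] with 1 ≤ i ≤ j ≤ 2 only):
  T[1,1] 'b' = {A,C,T1}  orig:{A,C}
  T[2,2] 'b' = {A,C,T1}  orig:{A,C}
  T[1,2] 'bb' = {B,S}

Original NTs in T[1,2] deriving "bb": ["B", "S"]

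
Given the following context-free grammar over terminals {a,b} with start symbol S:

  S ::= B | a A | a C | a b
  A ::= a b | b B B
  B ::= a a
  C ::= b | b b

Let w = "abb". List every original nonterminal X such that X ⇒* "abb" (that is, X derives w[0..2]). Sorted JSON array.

CNF form of G:
  S -> T0 A | T0 C | T0 T0 | T0 T1
  A -> T0 T1 | T1 X2
  B -> T0 T0
  C -> T1 T1 | b
  T0 -> a
  T1 -> b
  X2 -> B B

Fill CYK table bottom-up, restricted to cells inside w[0..2]:
  T[0,0] 'a' = {T0}  orig:{}
  T[1,1] 'b' = {C,T1}  orig:{C}
  T[2,2] 'b' = {C,T1}  orig:{C}
  T[0,1] 'ab' = {A,S}
  T[1,2] 'bb' = {C}
  T[0,2] 'abb' = {S}

Original NTs in T[0,2] deriving "abb": ["S"]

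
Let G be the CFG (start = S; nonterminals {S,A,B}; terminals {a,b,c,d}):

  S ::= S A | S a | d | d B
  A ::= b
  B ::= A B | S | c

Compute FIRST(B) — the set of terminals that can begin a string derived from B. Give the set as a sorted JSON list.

FIRST sets, iterate to fixpoint:
round 1:
  A via A→b: +{b}
  B via B→A B: +{b}
  B via B→c: +{c}
  S via S→d: +{d}
  FIRST[S]={d}  FIRST[A]={b}  FIRST[B]={b,c}
round 2:
  B via B→S: +{d}
  FIRST[S]={d}  FIRST[A]={b}  FIRST[B]={b,c,d}
round 3: (no change)
  FIRST[S]={d}  FIRST[A]={b}  FIRST[B]={b,c,d}

FIRST(B) = ["b", "c", "d"]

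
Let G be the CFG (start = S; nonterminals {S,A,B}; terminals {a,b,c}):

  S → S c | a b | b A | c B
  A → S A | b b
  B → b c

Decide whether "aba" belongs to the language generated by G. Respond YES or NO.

CNF form of G:
  S -> S T1 | T0 A | T1 B | T2 T0
  A -> S A | T0 T0
  B -> T0 T1
  T0 -> b
  T1 -> c
  T2 -> a

Fill CYK table bottom-up:
  cell(0,0) a: {T2}  orig:{}
  cell(1,1) b: {T0}  orig:{}
  cell(2,2) a: {T2}  orig:{}
  cell(0,1) ab: {S}
  cell(1,2) ba: ∅
  cell(0,2) aba: ∅

S ∉ T[0,2] ⇒ NO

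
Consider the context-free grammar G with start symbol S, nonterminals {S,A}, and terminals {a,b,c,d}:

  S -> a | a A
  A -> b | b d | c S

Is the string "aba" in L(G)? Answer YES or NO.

CNF form of G:
  S -> T3 A | a
  A -> T0 T1 | T2 S | b
  T0 -> b
  T1 -> d
  T2 -> c
  T3 -> a

CYK fill:
  T[0,0] 'a' = {S,T3}  orig:{S}
  T[1,1] 'b' = {A,T0}  orig:{A}
  T[2,2] 'a' = {S,T3}  orig:{S}
  T[0,1] 'ab' = {S}
  T[1,2] 'ba' = ∅
  T[0,2] 'aba' = ∅

S ∉ T[0,2] ⇒ NO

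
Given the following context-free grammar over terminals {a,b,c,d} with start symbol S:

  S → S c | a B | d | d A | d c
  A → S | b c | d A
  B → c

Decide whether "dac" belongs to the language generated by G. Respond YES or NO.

CNF form of G:
  S -> S T0 | T1 B | T3 A | T3 T0 | d
  A -> S T0 | T1 B | T2 T0 | T3 A | T3 T0 | d
  B -> c
  T0 -> c
  T1 -> a
  T2 -> b
  T3 -> d

CYK table (by increasing span):
  [0..0]={A,S,T3}  "d"  orig:{A,S}
  [1..1]={T1}  "a"  orig:{}
  [2..2]={B,T0}  "c"  orig:{B}
  [0..1]=∅  "da"
  [1..2]={A,S}  "ac"
  [0..2]={A,S}  "dac"

S ∈ T[0,2] ⇒ YES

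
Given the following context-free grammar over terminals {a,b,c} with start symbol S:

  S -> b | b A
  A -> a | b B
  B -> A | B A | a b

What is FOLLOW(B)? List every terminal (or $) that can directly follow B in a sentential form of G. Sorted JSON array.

Compute FIRST by fixpoint:
[1]
  A via A→a: +{a}
  A via A→b B: +{b}
  B via B→A: +{a,b}
  S via S→b: +{b}
  FIRST(S)={b}  FIRST(A)={a,b}  FIRST(B)={a,b}
[2] (stable)
  FIRST(S)={b}  FIRST(A)={a,b}  FIRST(B)={a,b}

FOLLOW sets:
FOLLOW(S) := {$}
round 1:
  B→B A: FOLLOW(B) ⊇ FIRST(A) = {a,b}; new: +{a,b}
  B→B A: FOLLOW(A) ⊇ FOLLOW(B) ⊇ {a,b}; new: +{a,b}
  S→b A: FOLLOW(A) ⊇ FOLLOW(S) ⊇ {$}; new: +{$}
  S: {$}  A: {$,a,b}  B: {a,b}
round 2:
  A→b B: FOLLOW(B) ⊇ FOLLOW(A) ⊇ {$,a,b}; new: +{$}
  S: {$}  A: {$,a,b}  B: {$,a,b}
round 3: — fixpoint
  S: {$}  A: {$,a,b}  B: {$,a,b}

FOLLOW(B) = ["$", "a", "b"]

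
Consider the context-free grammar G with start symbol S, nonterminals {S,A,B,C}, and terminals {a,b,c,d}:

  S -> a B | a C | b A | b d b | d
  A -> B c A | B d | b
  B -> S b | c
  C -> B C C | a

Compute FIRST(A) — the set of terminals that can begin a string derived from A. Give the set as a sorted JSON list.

FIRST sets, iterate to fixpoint:
pass 1:
  A via A→b: +{b}
  B via B→c: +{c}
  C via C→B C C: +{c}
  C via C→a: +{a}
  S via S→a B: +{a}
  S via S→b A: +{b}
  S via S→d: +{d}
  FIRST[S]={a,b,d}  FIRST[A]={b}  FIRST[B]={c}  FIRST[C]={a,c}
pass 2:
  A via A→B c A: +{c}
  B via B→S b: +{a,b,d}
  C via C→B C C: +{b,d}
  FIRST[S]={a,b,d}  FIRST[A]={b,c}  FIRST[B]={a,b,c,d}  FIRST[C]={a,b,c,d}
pass 3:
  A via A→B c A: +{a,d}
  FIRST[S]={a,b,d}  FIRST[A]={a,b,c,d}  FIRST[B]={a,b,c,d}  FIRST[C]={a,b,c,d}
pass 4: (no change)
  FIRST[S]={a,b,d}  FIRST[A]={a,b,c,d}  FIRST[B]={a,b,c,d}  FIRST[C]={a,b,c,d}

FIRST(A) = ["a", "b", "c", "d"]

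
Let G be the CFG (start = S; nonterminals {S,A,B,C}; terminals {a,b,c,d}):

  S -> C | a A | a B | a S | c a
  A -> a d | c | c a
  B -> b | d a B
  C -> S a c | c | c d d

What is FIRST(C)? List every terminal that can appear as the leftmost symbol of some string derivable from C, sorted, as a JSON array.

FIRST sets, iterate to fixpoint:
round 1:
  A via A→a d: +{a}
  A via A→c: +{c}
  B via B→b: +{b}
  B via B→d a B: +{d}
  C via C→c: +{c}
  S via S→C: +{c}
  S via S→a A: +{a}
  S: {a,c}  A: {a,c}  B: {b,d}  C: {c}
round 2:
  C via C→S a c: +{a}
  S: {a,c}  A: {a,c}  B: {b,d}  C: {a,c}
round 3: (no change)
  S: {a,c}  A: {a,c}  B: {b,d}  C: {a,c}

FIRST(C) = ["a", "c"]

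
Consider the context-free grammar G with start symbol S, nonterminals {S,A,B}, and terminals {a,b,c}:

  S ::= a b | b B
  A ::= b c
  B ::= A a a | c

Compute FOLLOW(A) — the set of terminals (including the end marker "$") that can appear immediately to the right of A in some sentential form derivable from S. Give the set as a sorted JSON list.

Compute FIRST by fixpoint:
iter 1:
  A via A→b c: +{b}
  B via B→A a a: +{b}
  B via B→c: +{c}
  S via S→a b: +{a}
  S via S→b B: +{b}
  S: {a,b}  A: {b}  B: {b,c}
iter 2: (stable)
  S: {a,b}  A: {b}  B: {b,c}

FOLLOW sets:
seed FOLLOW(S) with $
iter 1:
  B→A a a: FOLLOW(A) ⊇ FIRST(a) = {a}; new: +{a}
  S→b B: FOLLOW(B) ⊇ FOLLOW(S) ⊇ {$}; new: +{$}
  S: {$}  A: {a}  B: {$}
iter 2: done
  S: {$}  A: {a}  B: {$}

FOLLOW(A) = ["a"]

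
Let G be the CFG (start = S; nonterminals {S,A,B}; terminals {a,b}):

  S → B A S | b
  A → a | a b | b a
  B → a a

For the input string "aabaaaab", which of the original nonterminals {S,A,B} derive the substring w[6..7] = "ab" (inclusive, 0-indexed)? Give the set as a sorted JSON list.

Convert to CNF:
  S -> B X2 | b
  A -> T0 T1 | T1 T0 | a
  B -> T0 T0
  T0 -> a
  T1 -> b
  X2 -> A S

CYK table (by increasing span), restricted to cells inside w[6..7]:
  T[6,6] 'a' = {A,T0}  orig:{A}
  T[7,7] 'b' = {S,T1}  orig:{S}
  T[6,7] 'ab' = {A,X2}  orig:{A}

Original NTs in T[6,7] deriving "ab": ["A"]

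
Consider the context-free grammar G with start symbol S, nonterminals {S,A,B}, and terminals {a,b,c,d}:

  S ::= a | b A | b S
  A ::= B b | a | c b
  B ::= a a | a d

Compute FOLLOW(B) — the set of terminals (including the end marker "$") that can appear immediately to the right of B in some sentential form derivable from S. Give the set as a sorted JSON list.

FIRST sets, iterate to fixpoint:
pass 1:
  A via A→a: +{a}
  A via A→c b: +{c}
  B via B→a a: +{a}
  S via S→a: +{a}
  S via S→b A: +{b}
  FIRST[S]={a,b}  FIRST[A]={a,c}  FIRST[B]={a}
pass 2: (no change)
  FIRST[S]={a,b}  FIRST[A]={a,c}  FIRST[B]={a}

FOLLOW sets:
seed FOLLOW(S) with $
pass 1:
  A→B b: FOLLOW(B) ⊇ FIRST(b) = {b}; new: +{b}
  S→b A: FOLLOW(A) ⊇ FOLLOW(S) ⊇ {$}; new: +{$}
  S: {$}  A: {$}  B: {b}
pass 2: — fixpoint
  S: {$}  A: {$}  B: {b}

FOLLOW(B) = ["b"]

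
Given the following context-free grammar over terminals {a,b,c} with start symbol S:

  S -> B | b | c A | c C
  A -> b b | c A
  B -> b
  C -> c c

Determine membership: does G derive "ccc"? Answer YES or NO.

Convert to CNF:
  S -> T1 A | T1 C | b
  A -> T0 T0 | T1 A
  B -> b
  C -> T1 T1
  T0 -> b
  T1 -> c

CYK table (by increasing span):
  cell(0,0) c: {T1}  orig:{}
  cell(1,1) c: {T1}  orig:{}
  cell(2,2) c: {T1}  orig:{}
  cell(0,1) cc: {C}
  cell(1,2) cc: {C}
  cell(0,2) ccc: {S}

S ∈ T[0,2] ⇒ YES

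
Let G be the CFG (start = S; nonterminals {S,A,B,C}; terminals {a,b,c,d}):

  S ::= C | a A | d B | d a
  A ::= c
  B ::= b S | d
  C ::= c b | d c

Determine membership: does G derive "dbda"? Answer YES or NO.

CNF form of G:
  S -> T1 T0 | T2 B | T2 T1 | T2 T3 | T3 A
  A -> c
  B -> T0 S | d
  C -> T1 T0 | T2 T1
  T0 -> b
  T1 -> c
  T2 -> d
  T3 -> a

CYK fill:
  T[0,0] 'd' = {B,T2}  orig:{B}
  T[1,1] 'b' = {T0}  orig:{}
  T[2,2] 'd' = {B,T2}  orig:{B}
  T[3,3] 'a' = {T3}  orig:{}
  T[0,1] 'db' = ∅
  T[1,2] 'bd' = ∅
  T[2,3] 'da' = {S}
  T[0,2] 'dbd' = ∅
  T[1,3] 'bda' = {B}
  T[0,3] 'dbda' = {S}

S ∈ T[0,3] ⇒ YES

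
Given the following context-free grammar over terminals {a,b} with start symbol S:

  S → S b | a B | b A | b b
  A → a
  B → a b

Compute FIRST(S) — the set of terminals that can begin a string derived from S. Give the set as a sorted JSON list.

Compute FIRST by fixpoint:
round 1:
  A via A→a: +{a}
  B via B→a b: +{a}
  S via S→a B: +{a}
  S via S→b A: +{b}
  S: {a,b}  A: {a}  B: {a}
round 2: — fixpoint
  S: {a,b}  A: {a}  B: {a}

FIRST(S) = ["a", "b"]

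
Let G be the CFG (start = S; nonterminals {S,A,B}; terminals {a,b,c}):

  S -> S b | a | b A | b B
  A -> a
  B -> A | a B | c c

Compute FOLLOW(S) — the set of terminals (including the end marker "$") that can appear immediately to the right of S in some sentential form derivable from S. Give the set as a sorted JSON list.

Compute FIRST by fixpoint:
round 1:
  A via A→a: +{a}
  B via B→A: +{a}
  B via B→c c: +{c}
  S via S→a: +{a}
  S via S→b A: +{b}
  FIRST[S]={a,b}  FIRST[A]={a}  FIRST[B]={a,c}
round 2: (stable)
  FIRST[S]={a,b}  FIRST[A]={a}  FIRST[B]={a,c}

FOLLOW sets:
seed FOLLOW(S) with $
round 1:
  S→S b: FOLLOW(S) ⊇ FIRST(b) = {b}; new: +{b}
  S→b A: FOLLOW(A) ⊇ FOLLOW(S) ⊇ {$,b}; new: +{$,b}
  S→b B: FOLLOW(B) ⊇ FOLLOW(S) ⊇ {$,b}; new: +{$,b}
  S: {$,b}  A: {$,b}  B: {$,b}
round 2: (no change)
  S: {$,b}  A: {$,b}  B: {$,b}

FOLLOW(S) = ["$", "b"]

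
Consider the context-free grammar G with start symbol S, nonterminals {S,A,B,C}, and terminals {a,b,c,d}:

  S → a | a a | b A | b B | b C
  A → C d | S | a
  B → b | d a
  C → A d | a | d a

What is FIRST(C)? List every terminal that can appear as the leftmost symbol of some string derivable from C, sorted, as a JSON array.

Compute FIRST by fixpoint:
pass 1:
  A via A→a: +{a}
  B via B→b: +{b}
  B via B→d a: +{d}
  C via C→A d: +{a}
  C via C→d a: +{d}
  S via S→a: +{a}
  S via S→b A: +{b}
  FIRST[S]={a,b}  FIRST[A]={a}  FIRST[B]={b,d}  FIRST[C]={a,d}
pass 2:
  A via A→C d: +{d}
  A via A→S: +{b}
  C via C→A d: +{b}
  FIRST[S]={a,b}  FIRST[A]={a,b,d}  FIRST[B]={b,d}  FIRST[C]={a,b,d}
pass 3: (no change)
  FIRST[S]={a,b}  FIRST[A]={a,b,d}  FIRST[B]={b,d}  FIRST[C]={a,b,d}

FIRST(C) = ["a", "b", "d"]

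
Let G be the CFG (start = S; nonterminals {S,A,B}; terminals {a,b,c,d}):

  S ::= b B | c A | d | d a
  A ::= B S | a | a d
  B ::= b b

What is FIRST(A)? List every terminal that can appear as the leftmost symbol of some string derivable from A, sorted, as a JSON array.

Compute FIRST by fixpoint:
pass 1:
  A via A→a: +{a}
  B via B→b b: +{b}
  S via S→b B: +{b}
  S via S→c A: +{c}
  S via S→d: +{d}
  S: {b,c,d}  A: {a}  B: {b}
pass 2:
  A via A→B S: +{b}
  S: {b,c,d}  A: {a,b}  B: {b}
pass 3: (no change)
  S: {b,c,d}  A: {a,b}  B: {b}

FIRST(A) = ["a", "b"]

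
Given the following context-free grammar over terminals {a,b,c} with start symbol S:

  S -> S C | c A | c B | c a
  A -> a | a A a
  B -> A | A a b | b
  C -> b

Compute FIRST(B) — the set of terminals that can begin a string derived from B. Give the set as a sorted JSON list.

Compute FIRST by fixpoint:
[1]
  A via A→a: +{a}
  B via B→A: +{a}
  B via B→b: +{b}
  C via C→b: +{b}
  S via S→c A: +{c}
  FIRST[S]={c}  FIRST[A]={a}  FIRST[B]={a,b}  FIRST[C]={b}
[2] (no change)
  FIRST[S]={c}  FIRST[A]={a}  FIRST[B]={a,b}  FIRST[C]={b}

FIRST(B) = ["a", "b"]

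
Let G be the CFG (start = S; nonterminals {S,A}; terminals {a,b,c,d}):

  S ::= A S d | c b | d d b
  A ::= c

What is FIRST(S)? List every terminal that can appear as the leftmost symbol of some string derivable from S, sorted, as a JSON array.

Compute FIRST by fixpoint:
iter 1:
  A via A→c: +{c}
  S via S→A S d: +{c}
  S via S→d d b: +{d}
  S: {c,d}  A: {c}
iter 2: — fixpoint
  S: {c,d}  A: {c}

FIRST(S) = ["c", "d"]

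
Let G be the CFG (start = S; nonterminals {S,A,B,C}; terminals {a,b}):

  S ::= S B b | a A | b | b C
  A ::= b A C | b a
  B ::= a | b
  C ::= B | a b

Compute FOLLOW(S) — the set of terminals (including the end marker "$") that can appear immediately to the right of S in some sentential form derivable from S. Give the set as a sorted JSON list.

FIRST sets, iterate to fixpoint:
[1]
  A via A→b A C: +{b}
  B via B→a: +{a}
  B via B→b: +{b}
  C via C→B: +{a,b}
  S via S→a A: +{a}
  S via S→b: +{b}
  FIRST(S)={a,b}  FIRST(A)={b}  FIRST(B)={a,b}  FIRST(C)={a,b}
[2] done
  FIRST(S)={a,b}  FIRST(A)={b}  FIRST(B)={a,b}  FIRST(C)={a,b}

FOLLOW sets:
initialize: $ ∈ FOLLOW(S)
iter 1:
  A→b A C: FOLLOW(A) ⊇ FIRST(C) = {a,b}; new: +{a,b}
  A→b A C: FOLLOW(C) ⊇ FOLLOW(A) ⊇ {a,b}; new: +{a,b}
  C→B: FOLLOW(B) ⊇ FOLLOW(C) ⊇ {a,b}; new: +{a,b}
  S→S B b: FOLLOW(S) ⊇ FIRST(B) = {a,b}; new: +{a,b}
  S→a A: FOLLOW(A) ⊇ FOLLOW(S) ⊇ {$,a,b}; new: +{$}
  S→b C: FOLLOW(C) ⊇ FOLLOW(S) ⊇ {$,a,b}; new: +{$}
  S: {$,a,b}  A: {$,a,b}  B: {a,b}  C: {$,a,b}
iter 2:
  C→B: FOLLOW(B) ⊇ FOLLOW(C) ⊇ {$,a,b}; new: +{$}
  S: {$,a,b}  A: {$,a,b}  B: {$,a,b}  C: {$,a,b}
iter 3: (stable)
  S: {$,a,b}  A: {$,a,b}  B: {$,a,b}  C: {$,a,b}

FOLLOW(S) = ["$", "a", "b"]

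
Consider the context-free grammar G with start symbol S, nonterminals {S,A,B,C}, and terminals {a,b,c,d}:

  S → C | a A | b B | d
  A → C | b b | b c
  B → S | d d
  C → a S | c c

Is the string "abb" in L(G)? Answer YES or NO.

Convert to CNF:
  S -> T0 A | T0 S | T1 B | T2 T2 | d
  A -> T0 S | T1 T1 | T1 T2 | T2 T2
  B -> T0 A | T0 S | T1 B | T2 T2 | T3 T3 | d
  C -> T0 S | T2 T2
  T0 -> a
  T1 -> b
  T2 -> c
  T3 -> d

Fill CYK table bottom-up:
  cell(0,0) a: {T0}  orig:{}
  cell(1,1) b: {T1}  orig:{}
  cell(2,2) b: {T1}  orig:{}
  cell(0,1) ab: ∅
  cell(1,2) bb: {A}
  cell(0,2) abb: {B,S}

S ∈ T[0,2] ⇒ YES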